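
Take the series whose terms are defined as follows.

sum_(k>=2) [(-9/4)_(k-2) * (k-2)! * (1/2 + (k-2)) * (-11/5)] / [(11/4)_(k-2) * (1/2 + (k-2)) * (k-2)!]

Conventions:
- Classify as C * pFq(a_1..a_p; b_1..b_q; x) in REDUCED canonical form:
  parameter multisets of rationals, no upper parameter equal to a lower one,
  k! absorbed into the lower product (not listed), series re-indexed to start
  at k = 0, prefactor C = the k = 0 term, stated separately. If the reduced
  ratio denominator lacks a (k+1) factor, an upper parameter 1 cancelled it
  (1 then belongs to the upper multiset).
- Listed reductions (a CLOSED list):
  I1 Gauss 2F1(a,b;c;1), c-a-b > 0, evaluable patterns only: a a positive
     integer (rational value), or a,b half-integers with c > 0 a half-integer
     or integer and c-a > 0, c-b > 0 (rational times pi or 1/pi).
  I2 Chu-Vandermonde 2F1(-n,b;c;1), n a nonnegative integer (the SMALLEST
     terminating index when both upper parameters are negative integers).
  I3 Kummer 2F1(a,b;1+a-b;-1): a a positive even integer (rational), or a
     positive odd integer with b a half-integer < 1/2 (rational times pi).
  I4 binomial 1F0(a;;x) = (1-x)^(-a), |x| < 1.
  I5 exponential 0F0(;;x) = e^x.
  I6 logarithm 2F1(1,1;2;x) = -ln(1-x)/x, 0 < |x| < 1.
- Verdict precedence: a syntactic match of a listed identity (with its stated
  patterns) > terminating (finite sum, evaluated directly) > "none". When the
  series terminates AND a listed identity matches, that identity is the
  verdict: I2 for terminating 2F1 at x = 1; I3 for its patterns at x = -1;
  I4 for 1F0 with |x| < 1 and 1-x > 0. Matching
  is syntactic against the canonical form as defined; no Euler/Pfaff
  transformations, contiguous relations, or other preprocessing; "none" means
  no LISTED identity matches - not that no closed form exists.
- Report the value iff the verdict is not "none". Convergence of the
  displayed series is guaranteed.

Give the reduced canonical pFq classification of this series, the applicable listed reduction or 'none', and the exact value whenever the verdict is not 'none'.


Canonical form: C = -11/5 times 2F1 with upper {-9/4, 1}, lower {11/4}, x = 1. Verdict: Gauss's theorem (I1) applies (x = 1: the Gamma ratio telescopes since c-a-b = 4 > 0 and a = 1 in Z>0). Value: -77/80.

Key observation: from the first term -11/5: striking the common factor k + 1/2 reduces the term (C = -11/5, x = 1).
Consecutive-term ratio: r(k) = 1 * (k-9/4) (k+1) / [(k+11/4) (k+1)] ; factor over Q: parameters, x = 1, and C = -11/5.


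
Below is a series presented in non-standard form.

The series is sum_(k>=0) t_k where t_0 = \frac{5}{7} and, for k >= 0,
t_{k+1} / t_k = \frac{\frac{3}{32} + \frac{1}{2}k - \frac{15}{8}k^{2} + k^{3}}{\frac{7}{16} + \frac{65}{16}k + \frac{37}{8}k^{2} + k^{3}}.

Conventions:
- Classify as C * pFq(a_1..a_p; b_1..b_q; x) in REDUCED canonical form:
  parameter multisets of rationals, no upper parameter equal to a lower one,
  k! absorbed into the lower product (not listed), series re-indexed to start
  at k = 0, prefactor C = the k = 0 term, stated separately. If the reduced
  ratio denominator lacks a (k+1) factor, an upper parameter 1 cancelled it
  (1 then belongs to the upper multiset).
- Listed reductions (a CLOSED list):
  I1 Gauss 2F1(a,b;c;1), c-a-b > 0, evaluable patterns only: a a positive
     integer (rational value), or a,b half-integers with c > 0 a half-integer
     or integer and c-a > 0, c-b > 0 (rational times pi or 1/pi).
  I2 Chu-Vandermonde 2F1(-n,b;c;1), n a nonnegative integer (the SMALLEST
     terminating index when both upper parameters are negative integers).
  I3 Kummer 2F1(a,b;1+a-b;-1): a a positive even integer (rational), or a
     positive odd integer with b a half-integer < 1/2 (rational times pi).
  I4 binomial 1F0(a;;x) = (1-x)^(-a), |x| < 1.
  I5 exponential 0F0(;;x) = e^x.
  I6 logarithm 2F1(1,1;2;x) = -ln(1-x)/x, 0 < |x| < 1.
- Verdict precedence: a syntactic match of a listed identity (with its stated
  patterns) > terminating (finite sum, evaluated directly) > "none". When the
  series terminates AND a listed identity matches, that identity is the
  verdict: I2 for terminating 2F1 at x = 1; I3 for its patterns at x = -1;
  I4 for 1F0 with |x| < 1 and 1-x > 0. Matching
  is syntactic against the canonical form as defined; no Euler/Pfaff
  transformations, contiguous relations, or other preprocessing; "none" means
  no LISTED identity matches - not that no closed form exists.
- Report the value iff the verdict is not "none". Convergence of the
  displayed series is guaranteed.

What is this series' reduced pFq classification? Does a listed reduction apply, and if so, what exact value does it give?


Reduced: x = 1, 2F1, upper = {-\frac{3}{2}, -\frac{1}{2}}, lower = {\frac{7}{2}}, C = \frac{5}{7}. Verdict (x = 1): the half-integer Gauss pattern (I1) applies (x = 1; upper {-\frac{3}{2}, -\frac{1}{2}} half-integers, c = \frac{7}{2} in the evaluable pattern). Value: \frac{1125}{4096} \cdot \pi.

First insight: from the first term \frac{5}{7}: the expanded ratio factors over Q; C = 5/7, x = 1, roots give parameters.
Consecutive-term ratio: r(k) = 1 * (k-\frac{3}{2}) (k-\frac{1}{2}) / [(k+\frac{7}{2}) (k+1)] - poly over poly, x = 1 from leading terms; C = \frac{5}{7} at k = 0.


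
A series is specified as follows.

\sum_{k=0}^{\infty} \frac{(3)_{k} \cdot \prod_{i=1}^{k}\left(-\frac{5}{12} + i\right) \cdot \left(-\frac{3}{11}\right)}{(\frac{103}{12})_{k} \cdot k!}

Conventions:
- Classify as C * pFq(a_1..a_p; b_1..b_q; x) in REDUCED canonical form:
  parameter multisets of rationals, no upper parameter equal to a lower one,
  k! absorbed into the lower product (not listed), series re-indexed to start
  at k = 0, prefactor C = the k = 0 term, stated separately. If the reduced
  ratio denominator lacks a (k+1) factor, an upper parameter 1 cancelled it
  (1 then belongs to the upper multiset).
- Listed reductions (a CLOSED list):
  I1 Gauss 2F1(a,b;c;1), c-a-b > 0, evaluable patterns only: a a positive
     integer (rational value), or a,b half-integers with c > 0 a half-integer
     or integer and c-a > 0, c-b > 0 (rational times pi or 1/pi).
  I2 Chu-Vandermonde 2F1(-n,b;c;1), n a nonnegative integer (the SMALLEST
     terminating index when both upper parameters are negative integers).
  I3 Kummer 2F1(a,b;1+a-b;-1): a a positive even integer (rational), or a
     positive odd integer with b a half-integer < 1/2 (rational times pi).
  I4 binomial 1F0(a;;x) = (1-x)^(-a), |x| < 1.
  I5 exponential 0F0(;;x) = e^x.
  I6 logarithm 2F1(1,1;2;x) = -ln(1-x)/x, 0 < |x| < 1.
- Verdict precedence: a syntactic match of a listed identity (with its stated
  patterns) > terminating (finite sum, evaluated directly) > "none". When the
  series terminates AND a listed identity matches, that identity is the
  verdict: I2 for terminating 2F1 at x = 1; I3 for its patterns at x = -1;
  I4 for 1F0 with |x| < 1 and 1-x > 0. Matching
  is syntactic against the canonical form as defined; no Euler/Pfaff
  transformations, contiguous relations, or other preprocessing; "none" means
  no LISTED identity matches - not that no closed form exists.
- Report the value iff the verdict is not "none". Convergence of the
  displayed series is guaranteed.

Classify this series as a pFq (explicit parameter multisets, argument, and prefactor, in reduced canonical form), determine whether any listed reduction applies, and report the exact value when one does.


Classification (C = -\frac{3}{11}): 2F1 with upper {\frac{7}{12}, 3}, lower {\frac{103}{12}}, argument x = 1. Verdict: Gauss's theorem (I1) applies (x = 1: the Gamma ratio telescopes since c-a-b = 5 > 0 and a = 3 in Z>0). Exact value: -\frac{68809}{190080}.

First insight: with t_0 = -\frac{3}{11}, the running product (C = -3/11, x = 1) telescopes to a rising factorial.
Adjacent-term ratio: r(k) = 1 * (k+\frac{7}{12}) (k+3) / [(k+\frac{103}{12}) (k+1)] - poly over poly, x = 1 from leading terms; C = -\frac{3}{11} at k = 0.


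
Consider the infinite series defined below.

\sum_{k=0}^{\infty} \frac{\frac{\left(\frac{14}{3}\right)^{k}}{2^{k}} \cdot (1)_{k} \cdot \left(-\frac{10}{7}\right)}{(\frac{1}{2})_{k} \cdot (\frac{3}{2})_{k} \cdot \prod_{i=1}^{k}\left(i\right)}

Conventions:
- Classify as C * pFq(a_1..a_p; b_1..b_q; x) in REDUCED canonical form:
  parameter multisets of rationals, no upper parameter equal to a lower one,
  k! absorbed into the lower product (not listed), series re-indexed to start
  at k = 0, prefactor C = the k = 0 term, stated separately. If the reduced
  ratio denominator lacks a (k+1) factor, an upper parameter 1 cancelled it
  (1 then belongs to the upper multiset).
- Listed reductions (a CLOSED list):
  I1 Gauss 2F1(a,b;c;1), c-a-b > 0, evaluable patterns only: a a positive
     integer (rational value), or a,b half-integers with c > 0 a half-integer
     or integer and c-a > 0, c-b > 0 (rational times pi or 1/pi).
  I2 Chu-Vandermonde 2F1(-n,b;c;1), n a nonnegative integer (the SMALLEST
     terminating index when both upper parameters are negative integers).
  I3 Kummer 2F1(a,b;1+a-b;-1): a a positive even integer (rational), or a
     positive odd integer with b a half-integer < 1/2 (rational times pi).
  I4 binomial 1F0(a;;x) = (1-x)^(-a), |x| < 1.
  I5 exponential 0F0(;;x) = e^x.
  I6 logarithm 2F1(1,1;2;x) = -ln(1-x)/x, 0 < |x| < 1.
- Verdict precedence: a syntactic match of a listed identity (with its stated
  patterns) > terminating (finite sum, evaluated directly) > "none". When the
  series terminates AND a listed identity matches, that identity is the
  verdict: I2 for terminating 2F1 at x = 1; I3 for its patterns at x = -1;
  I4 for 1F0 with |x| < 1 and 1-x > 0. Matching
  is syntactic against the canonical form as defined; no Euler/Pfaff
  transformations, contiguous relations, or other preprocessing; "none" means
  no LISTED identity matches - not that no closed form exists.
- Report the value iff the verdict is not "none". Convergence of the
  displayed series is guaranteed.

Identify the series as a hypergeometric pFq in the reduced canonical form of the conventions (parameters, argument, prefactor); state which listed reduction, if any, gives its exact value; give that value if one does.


This is -\frac{10}{7} * 1F2(1; \frac{1}{2}, \frac{3}{2}; \frac{7}{3}) in reduced canonical form. Verdict: none (x = \frac{7}{3}): each listed identity misses the multisets {1} ; {\frac{1}{2}, \frac{3}{2}}.

Structural cue: x = \frac{7}{3} and the two k-th powers (C = -10/7) combine into one argument.
Term ratio: r(k) = \frac{7}{3} * (k+1) / [(k+\frac{1}{2}) (k+\frac{3}{2}) (k+1)] - rational; roots negated = parameters, x = \frac{7}{3}, C = -\frac{10}{7}.


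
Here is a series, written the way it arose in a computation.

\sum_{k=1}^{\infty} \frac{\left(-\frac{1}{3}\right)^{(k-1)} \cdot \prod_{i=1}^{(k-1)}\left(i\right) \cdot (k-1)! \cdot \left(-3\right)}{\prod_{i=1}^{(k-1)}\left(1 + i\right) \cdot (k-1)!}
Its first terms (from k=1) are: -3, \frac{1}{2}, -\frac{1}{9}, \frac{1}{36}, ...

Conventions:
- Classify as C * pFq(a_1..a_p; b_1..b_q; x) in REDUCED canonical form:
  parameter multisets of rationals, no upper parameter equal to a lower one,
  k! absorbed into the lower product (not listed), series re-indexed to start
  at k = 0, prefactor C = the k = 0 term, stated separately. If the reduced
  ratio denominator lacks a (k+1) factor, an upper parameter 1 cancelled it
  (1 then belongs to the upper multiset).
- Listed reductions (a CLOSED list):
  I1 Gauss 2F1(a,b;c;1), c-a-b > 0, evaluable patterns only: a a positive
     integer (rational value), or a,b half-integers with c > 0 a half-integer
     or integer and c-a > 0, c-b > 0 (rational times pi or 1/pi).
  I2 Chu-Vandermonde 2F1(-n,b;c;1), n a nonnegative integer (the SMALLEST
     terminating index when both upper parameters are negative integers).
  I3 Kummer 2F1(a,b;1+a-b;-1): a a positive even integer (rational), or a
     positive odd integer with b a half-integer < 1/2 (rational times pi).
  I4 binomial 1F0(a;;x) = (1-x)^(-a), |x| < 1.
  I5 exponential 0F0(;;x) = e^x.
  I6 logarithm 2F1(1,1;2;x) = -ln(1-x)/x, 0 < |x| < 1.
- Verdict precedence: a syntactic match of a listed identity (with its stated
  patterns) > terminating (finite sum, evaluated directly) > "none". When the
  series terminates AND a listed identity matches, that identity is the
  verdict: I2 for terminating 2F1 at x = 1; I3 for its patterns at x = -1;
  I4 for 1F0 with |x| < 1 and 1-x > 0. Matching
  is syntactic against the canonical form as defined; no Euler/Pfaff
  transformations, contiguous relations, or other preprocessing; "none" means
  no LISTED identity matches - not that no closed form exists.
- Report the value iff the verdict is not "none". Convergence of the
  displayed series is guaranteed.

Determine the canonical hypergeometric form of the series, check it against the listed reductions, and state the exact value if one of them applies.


x = -\frac{1}{3} here; the reduced form reads 2F1, upper {1, 1}, lower {2}, C = -3. Verdict (x = -\frac{1}{3}): the logarithmic series (I6) applies (the logarithm: parameters (1,1;2), x = -\frac{1}{3}). Exact value: \left(-9\right) \cdot \ln\left(\frac{4}{3}\right).

The tell: with t_0 = -3, the running product (C = -3) telescopes to a rising factorial.
Consecutive-term ratio: r(k) = -\frac{1}{3} * (k+1) (k+1) / [(k+2) (k+1)] - rational in k. x = -\frac{1}{3}; t_0 = -3; negate the roots.


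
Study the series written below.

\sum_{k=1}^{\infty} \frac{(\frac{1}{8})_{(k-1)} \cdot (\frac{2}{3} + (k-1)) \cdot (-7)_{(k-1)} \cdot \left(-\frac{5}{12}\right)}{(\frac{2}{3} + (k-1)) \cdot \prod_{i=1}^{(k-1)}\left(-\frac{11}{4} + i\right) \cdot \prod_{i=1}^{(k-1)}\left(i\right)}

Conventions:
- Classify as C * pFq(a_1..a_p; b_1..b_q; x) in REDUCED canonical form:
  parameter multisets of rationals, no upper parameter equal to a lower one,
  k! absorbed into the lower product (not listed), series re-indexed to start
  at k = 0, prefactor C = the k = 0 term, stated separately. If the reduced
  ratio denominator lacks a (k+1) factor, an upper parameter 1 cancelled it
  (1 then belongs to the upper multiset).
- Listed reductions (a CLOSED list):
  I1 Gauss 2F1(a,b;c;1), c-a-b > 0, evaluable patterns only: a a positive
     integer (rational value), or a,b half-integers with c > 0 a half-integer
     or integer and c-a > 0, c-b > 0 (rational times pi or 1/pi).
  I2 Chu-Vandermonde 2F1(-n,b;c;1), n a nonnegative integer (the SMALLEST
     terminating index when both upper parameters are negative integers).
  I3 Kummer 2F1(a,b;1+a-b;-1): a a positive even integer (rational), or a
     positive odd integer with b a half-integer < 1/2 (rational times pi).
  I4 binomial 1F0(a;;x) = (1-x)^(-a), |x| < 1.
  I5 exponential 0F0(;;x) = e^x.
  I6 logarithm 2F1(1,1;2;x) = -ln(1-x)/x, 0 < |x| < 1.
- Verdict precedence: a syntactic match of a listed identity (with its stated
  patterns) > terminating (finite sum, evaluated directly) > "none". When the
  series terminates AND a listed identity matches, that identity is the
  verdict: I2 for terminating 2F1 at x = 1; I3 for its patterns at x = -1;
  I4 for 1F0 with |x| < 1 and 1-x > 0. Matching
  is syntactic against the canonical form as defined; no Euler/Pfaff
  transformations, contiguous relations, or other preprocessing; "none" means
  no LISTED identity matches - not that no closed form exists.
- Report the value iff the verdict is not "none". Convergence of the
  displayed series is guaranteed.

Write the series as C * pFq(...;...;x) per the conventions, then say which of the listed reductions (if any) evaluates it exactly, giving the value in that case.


x = 1 here; the reduced form reads 2F1, upper {-7, \frac{1}{8}}, lower {-\frac{7}{4}}, C = -\frac{5}{12}. Verdict: the Chu-Vandermonde identity I2 applies (terminating 2F1 at x = 1 with n = 7, b = 1/8, c = -\frac{7}{4}). Exact value: -\frac{1375}{6656}.

First insight: t_0 being -\frac{5}{12}, the product of the first k integers (C = -5/12) is k!.
Step ratio: r(k) = 1 * (k-7) (k+\frac{1}{8}) / [(k-\frac{7}{4}) (k+1)] - rational in k, leading ratio 1; with t_0 = -\frac{5}{12}, classification follows.


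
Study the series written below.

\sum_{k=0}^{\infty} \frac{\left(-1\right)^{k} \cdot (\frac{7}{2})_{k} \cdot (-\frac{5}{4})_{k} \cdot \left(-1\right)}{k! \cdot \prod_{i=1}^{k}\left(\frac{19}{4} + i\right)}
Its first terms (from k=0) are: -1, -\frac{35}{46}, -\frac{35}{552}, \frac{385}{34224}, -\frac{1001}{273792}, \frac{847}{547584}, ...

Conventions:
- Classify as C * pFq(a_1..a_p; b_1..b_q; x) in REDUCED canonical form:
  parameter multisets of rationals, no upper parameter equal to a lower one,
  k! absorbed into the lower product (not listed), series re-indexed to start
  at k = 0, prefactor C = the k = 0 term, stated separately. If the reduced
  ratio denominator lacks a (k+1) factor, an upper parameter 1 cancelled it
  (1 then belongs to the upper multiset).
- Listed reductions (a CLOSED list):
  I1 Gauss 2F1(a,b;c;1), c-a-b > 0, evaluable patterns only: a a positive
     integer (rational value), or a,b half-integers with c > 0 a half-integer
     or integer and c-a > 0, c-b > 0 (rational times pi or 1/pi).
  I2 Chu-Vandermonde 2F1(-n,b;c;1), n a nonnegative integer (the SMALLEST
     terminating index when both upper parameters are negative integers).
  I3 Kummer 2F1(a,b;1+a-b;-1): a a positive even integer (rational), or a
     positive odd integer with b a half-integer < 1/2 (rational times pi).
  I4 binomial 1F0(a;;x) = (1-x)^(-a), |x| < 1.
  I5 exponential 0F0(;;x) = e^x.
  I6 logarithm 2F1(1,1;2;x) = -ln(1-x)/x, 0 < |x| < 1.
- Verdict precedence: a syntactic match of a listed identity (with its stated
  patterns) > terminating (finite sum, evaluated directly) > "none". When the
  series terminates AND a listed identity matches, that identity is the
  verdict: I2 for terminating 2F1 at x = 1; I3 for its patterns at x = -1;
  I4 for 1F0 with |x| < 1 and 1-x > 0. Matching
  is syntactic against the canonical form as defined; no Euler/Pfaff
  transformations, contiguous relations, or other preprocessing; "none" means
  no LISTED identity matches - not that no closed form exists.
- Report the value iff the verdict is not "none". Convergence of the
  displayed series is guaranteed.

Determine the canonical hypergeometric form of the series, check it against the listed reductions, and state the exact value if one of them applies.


At argument -1: a 2F1 with upper {-\frac{5}{4}, \frac{7}{2}}, lower {\frac{23}{4}}, scaled by C = -1. Verdict: none - at argument -1 the multisets {-\frac{5}{4}, \frac{7}{2}} ; {\frac{23}{4}} match no listed identity.

Key observation: t_0 being -1, the lower running product (C = -1) is a rising factorial.
Adjacent-term ratio: r(k) = -1 * (k-\frac{5}{4}) (k+\frac{7}{2}) / [(k+\frac{23}{4}) (k+1)] - rational in k, leading ratio -1; with t_0 = -1, classification follows.


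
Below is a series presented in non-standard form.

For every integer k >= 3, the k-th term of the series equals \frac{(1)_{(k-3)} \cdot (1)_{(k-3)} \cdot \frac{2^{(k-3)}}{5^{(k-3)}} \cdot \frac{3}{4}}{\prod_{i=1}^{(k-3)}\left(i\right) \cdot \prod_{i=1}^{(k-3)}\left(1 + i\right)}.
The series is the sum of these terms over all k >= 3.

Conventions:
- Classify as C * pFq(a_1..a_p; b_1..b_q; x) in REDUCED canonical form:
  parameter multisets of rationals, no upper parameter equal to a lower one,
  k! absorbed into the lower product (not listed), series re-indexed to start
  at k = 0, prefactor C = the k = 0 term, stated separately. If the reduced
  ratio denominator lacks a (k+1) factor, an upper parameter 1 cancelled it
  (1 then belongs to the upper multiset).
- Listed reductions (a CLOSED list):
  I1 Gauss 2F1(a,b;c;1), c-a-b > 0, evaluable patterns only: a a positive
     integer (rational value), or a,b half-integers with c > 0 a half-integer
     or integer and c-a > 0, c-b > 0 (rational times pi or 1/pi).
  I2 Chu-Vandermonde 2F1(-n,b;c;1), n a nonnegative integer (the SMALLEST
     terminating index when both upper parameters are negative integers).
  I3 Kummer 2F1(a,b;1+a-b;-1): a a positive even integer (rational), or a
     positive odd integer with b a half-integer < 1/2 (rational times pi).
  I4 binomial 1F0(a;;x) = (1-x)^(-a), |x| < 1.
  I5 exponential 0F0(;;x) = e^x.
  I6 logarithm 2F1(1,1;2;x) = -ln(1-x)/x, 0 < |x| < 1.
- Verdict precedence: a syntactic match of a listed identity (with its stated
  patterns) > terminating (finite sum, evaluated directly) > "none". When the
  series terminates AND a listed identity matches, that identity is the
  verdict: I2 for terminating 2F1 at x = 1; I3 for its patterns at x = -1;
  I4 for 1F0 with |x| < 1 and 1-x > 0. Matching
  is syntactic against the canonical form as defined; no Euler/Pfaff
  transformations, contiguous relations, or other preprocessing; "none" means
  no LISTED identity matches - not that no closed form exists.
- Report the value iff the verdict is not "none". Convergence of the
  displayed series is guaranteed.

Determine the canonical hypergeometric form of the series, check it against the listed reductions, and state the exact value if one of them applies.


Reduced: x = \frac{2}{5}, 2F1, upper = {1, 1}, lower = {2}, C = \frac{3}{4}. Verdict: logarithm (I6) fires (the logarithm: parameters (1,1;2), x = \frac{2}{5}). Exact value: \left(-\frac{15}{8}\right) \cdot \ln\left(\frac{3}{5}\right).

The tell: t_0 = \frac{3}{4} here, and the product of the first k integers (C = 3/4) is k!.
Term ratio: r(k) = \frac{2}{5} * (k+1) (k+1) / [(k+2) (k+1)] ; factor over Q: parameters, x = \frac{2}{5}, and C = \frac{3}{4}.


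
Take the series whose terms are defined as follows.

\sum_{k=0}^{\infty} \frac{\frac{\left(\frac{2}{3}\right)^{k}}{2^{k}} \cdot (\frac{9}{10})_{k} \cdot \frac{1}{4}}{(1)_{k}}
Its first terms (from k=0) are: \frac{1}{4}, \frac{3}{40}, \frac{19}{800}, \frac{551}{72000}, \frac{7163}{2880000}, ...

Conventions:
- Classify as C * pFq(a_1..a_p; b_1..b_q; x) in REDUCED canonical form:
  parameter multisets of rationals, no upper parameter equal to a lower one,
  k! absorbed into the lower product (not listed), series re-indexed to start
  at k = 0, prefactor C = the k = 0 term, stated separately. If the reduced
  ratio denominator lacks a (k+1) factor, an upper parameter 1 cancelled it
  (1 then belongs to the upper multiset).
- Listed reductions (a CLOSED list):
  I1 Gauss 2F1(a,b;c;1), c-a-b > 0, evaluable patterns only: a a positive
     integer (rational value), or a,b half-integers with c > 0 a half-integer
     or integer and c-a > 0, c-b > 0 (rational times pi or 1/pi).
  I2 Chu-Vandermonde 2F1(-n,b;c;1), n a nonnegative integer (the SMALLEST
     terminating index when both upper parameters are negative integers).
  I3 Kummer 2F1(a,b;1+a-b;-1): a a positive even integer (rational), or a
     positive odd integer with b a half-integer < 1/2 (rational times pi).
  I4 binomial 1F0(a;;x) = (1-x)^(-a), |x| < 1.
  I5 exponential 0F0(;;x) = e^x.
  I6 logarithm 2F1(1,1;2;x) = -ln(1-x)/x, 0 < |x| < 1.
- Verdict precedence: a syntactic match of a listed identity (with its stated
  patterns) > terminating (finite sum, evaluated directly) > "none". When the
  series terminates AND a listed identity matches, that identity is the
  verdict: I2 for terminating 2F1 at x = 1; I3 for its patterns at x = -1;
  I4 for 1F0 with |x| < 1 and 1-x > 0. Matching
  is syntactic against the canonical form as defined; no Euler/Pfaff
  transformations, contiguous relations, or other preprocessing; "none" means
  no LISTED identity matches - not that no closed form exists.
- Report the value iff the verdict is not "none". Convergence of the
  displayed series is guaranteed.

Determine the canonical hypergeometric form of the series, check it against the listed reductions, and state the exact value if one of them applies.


At argument \frac{1}{3}: a 1F0 with upper {\frac{9}{10}}, lower {-}, scaled by C = \frac{1}{4}. Verdict: binomial (I4) matches (the 1F0 binomial series: exponent -9/10, x = \frac{1}{3}). Value: \frac{1}{4} \cdot \left(\frac{2}{3}\right)^{-\frac{9}{10}}.

First insight: from the first term \frac{1}{4}: the two k-th powers (C = 1/4) combine into one argument.
Adjacent-term ratio: r(k) = \frac{1}{3} * (k+\frac{9}{10}) / [(k+1)] - rational in k. x = \frac{1}{3}; t_0 = \frac{1}{4}; negate the roots.


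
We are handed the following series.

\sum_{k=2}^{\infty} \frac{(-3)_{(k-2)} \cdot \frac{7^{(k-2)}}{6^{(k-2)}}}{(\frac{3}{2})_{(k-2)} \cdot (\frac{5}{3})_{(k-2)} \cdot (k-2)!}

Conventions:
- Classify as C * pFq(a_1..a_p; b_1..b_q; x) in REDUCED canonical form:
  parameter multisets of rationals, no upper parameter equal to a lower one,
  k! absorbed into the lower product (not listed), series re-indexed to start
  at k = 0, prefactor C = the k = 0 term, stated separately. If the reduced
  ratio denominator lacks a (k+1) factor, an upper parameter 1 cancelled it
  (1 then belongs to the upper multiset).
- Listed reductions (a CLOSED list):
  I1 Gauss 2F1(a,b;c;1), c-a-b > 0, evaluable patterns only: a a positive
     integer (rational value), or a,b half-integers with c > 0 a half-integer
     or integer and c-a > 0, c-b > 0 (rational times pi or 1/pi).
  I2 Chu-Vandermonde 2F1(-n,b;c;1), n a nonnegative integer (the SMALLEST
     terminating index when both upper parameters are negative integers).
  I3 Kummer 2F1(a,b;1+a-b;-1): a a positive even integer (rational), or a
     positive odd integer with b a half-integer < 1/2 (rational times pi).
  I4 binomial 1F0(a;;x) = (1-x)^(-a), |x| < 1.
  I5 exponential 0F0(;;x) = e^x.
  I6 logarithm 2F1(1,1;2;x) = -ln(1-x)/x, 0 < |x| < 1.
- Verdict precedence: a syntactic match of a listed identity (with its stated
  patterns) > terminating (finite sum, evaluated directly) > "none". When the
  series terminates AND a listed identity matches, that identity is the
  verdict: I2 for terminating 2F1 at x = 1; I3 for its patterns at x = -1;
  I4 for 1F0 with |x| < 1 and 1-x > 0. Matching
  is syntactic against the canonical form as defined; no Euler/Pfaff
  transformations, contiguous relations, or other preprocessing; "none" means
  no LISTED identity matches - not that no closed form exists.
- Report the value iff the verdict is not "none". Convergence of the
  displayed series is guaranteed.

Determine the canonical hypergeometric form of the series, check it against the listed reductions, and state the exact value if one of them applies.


Canonical form: C = 1 times 1F2 with upper {-3}, lower {\frac{3}{2}, \frac{5}{3}}, x = \frac{7}{6}. Verdict: terminating - the sum ends at index 3 because -3 is a negative integer; exact evaluation follows. Exact value: -\frac{134}{825}.

The tell: from the first term 1: the two geometric factors (C = 1) combine into one argument.
Consecutive-term ratio: r(k) = \frac{7}{6} * (k-3) / [(k+\frac{3}{2}) (k+\frac{5}{3}) (k+1)] - rational in k, leading ratio \frac{7}{6}; with t_0 = 1, classification follows.


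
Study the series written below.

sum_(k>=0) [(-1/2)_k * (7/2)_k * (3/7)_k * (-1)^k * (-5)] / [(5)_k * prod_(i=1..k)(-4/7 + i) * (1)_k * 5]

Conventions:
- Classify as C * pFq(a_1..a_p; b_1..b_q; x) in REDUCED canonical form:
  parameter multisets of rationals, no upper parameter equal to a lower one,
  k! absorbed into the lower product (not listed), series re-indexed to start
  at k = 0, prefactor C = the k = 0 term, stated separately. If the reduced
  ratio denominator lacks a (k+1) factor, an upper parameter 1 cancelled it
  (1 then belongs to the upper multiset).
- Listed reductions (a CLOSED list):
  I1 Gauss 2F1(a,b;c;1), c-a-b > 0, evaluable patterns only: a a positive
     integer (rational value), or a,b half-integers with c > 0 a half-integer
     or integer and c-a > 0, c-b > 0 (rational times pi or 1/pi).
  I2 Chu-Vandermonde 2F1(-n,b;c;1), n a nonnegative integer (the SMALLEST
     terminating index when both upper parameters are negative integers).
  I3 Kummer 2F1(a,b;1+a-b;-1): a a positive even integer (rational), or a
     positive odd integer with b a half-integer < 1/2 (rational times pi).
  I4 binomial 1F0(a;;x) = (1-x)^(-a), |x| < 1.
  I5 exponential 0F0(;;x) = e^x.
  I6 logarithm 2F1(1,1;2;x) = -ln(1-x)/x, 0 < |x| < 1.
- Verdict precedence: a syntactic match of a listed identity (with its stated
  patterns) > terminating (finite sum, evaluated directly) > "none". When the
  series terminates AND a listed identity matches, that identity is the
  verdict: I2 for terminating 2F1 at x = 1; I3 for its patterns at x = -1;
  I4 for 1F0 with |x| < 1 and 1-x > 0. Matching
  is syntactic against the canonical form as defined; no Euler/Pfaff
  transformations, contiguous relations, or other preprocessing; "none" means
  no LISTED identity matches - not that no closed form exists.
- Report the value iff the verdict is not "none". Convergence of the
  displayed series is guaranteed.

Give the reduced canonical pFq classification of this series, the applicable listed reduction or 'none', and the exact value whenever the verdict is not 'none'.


With C = -1: the canonical form is 2F1(-1/2, 7/2; 5; -1). Verdict: none here - no I1-I6 shape fits x = -1 with lower {5}.

Key observation: x = (-1) and (1)_k (prefactor -1) is k! itself.
Term ratio: r(k) = (-1) * (k-1/2) (k+7/2) / [(k+5) (k+1)] ; factor over Q: parameters, x = (-1), and C = -1.


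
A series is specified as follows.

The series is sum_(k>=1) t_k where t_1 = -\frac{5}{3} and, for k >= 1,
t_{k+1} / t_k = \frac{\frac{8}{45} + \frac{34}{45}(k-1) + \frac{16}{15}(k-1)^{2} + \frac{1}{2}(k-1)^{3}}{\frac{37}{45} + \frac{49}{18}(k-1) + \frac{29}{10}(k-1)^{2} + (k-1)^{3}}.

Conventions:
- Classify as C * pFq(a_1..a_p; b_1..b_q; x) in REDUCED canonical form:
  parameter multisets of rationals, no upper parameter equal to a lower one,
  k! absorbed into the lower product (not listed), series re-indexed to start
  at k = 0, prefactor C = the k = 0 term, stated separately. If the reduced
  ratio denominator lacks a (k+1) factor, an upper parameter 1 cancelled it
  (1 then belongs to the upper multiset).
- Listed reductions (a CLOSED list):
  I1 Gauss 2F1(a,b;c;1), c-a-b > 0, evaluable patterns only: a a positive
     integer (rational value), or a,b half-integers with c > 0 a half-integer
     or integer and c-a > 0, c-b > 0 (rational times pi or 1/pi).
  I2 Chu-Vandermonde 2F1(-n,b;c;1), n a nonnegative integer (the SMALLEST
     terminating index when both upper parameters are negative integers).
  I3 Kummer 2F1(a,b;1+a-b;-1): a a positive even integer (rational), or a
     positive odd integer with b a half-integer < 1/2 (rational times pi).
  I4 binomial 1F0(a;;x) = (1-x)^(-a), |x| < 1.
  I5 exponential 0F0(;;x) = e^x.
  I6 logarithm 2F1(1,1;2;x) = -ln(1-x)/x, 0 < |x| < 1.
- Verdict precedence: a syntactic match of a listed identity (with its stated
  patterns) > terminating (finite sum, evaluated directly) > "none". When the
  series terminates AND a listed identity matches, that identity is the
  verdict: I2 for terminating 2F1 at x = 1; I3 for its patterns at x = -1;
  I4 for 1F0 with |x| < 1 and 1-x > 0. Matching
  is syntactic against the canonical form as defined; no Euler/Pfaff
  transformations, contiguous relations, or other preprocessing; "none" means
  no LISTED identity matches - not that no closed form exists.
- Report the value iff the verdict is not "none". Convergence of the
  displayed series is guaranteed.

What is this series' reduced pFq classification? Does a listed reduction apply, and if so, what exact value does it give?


Canonical form: C = -\frac{5}{3} times 2F1 with upper {\frac{2}{3}, \frac{4}{5}}, lower {\frac{37}{30}}, x = \frac{1}{2}. Verdict: none. A 2F1 with upper {\frac{2}{3}, \frac{4}{5}} fits none of I1-I6 at x = \frac{1}{2}; the sum runs forever.

Key observation: with t_0 = -\frac{5}{3}, the expanded ratio factors over Q; prefactor -5/3, roots give parameters.
Term ratio: r(k) = \frac{1}{2} * (k+\frac{2}{3}) (k+\frac{4}{5}) / [(k+\frac{37}{30}) (k+1)] - rational in k. x = \frac{1}{2}; t_0 = -\frac{5}{3}; negate the roots.


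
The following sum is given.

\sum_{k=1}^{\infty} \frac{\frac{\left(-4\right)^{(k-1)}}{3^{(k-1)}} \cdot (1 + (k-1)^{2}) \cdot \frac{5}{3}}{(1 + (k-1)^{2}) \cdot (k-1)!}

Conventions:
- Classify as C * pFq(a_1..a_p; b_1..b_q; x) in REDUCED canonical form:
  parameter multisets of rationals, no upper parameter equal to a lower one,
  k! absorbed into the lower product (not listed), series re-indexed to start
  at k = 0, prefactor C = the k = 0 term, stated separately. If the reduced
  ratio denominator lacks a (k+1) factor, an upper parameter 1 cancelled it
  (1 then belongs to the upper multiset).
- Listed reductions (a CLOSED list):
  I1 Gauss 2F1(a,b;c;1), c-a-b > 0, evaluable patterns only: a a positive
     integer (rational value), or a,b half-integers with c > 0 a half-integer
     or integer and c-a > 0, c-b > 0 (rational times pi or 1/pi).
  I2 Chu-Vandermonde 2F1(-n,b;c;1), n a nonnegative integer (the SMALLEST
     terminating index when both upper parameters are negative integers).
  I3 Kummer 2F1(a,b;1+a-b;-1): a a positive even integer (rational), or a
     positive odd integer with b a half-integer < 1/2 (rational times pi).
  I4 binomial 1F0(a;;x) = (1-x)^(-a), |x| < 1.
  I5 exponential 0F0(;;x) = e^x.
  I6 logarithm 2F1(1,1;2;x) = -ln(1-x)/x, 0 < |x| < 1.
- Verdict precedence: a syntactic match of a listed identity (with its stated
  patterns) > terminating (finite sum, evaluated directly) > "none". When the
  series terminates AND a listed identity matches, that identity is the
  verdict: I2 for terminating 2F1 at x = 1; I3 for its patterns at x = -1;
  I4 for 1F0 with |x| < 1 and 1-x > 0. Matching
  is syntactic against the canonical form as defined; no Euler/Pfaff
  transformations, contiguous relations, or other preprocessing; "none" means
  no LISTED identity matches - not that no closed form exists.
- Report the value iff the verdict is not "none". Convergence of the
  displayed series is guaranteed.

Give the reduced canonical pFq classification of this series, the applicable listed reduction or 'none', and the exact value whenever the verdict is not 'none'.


At argument -\frac{4}{3}: a 0F0 with upper {-}, lower {-}, scaled by C = \frac{5}{3}. Verdict: this is the I5 exponential reduction (the 0F0 exponential series at x = -\frac{4}{3}). Sum: \frac{5}{3} \cdot e^{-\frac{4}{3}}.

Key step: t_0 being \frac{5}{3}, the two geometric factors (C = 5/3) combine into one argument.
Ratio: r(k) = -\frac{4}{3} * 1 / [(k+1)] ; factor over Q: parameters, x = -\frac{4}{3}, and C = \frac{5}{3}.


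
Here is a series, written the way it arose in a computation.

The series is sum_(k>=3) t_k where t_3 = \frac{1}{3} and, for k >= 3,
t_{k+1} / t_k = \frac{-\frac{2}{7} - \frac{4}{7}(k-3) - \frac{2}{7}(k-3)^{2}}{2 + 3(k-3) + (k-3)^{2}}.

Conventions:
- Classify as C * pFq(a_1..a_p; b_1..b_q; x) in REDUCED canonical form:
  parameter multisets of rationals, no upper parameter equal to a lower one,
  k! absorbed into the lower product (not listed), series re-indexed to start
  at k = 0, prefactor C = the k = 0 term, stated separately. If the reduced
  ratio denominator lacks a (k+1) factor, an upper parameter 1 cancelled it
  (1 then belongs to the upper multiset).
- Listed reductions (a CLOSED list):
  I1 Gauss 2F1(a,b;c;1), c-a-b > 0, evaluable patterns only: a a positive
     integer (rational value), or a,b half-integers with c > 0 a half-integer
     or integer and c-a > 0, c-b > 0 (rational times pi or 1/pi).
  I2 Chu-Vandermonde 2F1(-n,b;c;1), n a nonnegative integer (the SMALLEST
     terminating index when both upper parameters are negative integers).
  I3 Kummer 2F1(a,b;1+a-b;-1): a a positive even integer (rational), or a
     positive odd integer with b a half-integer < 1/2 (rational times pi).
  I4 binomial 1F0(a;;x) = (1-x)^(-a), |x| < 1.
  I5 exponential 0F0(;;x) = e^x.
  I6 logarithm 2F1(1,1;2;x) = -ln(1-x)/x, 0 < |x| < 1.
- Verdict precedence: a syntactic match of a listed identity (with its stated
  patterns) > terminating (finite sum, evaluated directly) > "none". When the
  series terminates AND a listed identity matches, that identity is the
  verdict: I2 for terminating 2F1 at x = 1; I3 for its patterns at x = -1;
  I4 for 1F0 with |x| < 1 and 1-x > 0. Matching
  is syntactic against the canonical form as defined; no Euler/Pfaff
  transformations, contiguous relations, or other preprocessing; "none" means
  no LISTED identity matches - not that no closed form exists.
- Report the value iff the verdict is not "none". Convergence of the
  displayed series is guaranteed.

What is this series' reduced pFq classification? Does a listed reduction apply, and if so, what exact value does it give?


Key step: from the first term \frac{1}{3}: the expanded ratio factors over Q; prefactor 1/3, roots give parameters.
Consecutive-term ratio: r(k) = -\frac{2}{7} * (k+1) (k+1) / [(k+2) (k+1)] - rational in k. x = -\frac{2}{7}; t_0 = \frac{1}{3}; negate the roots.

The series (x = -\frac{2}{7}) is 2F1: upper {1, 1}, lower {2}, prefactor \frac{1}{3}. Verdict: logarithm (I6) fires (the logarithm: parameters (1,1;2), x = -\frac{2}{7}). Exact value: \frac{7}{6} \cdot \ln\left(\frac{9}{7}\right).


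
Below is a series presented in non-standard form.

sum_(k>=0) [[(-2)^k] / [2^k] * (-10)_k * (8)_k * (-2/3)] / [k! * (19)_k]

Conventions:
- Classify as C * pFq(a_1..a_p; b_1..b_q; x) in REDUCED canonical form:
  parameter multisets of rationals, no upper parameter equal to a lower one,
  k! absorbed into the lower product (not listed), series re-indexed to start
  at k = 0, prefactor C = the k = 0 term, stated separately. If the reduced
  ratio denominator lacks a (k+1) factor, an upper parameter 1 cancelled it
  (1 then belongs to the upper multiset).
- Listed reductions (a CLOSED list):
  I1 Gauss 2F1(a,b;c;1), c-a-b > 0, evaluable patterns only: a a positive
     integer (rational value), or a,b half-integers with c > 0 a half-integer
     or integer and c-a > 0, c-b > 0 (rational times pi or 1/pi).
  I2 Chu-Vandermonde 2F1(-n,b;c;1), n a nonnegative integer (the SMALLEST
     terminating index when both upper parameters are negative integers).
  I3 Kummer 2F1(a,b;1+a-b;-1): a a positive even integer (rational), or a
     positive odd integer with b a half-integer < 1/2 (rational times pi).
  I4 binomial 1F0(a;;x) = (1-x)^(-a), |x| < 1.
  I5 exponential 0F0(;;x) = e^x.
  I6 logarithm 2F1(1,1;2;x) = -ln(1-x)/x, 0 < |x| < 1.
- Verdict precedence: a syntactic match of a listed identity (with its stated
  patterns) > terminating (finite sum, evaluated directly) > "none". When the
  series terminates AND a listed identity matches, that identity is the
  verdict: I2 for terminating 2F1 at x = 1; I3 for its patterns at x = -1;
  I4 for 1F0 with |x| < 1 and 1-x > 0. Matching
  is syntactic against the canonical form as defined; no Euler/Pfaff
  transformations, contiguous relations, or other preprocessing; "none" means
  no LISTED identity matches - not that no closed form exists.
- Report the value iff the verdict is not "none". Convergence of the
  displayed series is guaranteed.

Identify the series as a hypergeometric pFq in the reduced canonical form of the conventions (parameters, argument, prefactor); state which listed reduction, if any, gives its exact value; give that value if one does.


x = -1 here; the reduced form reads 2F1, upper {-10, 8}, lower {19}, C = -2/3. Verdict: the Kummer evaluation I3 applies (x = -1; c = 19 equals 1+a-b for upper {-10, 8}: listed pattern). Its exact value is -204/7.

Structural cue: with t_0 = -2/3, the two k-th powers (C = -2/3) combine into one argument.
Consecutive-term ratio: r(k) = (-1) * (k-10) (k+8) / [(k+19) (k+1)] - rational in k. x = (-1); t_0 = -2/3; negate the roots.


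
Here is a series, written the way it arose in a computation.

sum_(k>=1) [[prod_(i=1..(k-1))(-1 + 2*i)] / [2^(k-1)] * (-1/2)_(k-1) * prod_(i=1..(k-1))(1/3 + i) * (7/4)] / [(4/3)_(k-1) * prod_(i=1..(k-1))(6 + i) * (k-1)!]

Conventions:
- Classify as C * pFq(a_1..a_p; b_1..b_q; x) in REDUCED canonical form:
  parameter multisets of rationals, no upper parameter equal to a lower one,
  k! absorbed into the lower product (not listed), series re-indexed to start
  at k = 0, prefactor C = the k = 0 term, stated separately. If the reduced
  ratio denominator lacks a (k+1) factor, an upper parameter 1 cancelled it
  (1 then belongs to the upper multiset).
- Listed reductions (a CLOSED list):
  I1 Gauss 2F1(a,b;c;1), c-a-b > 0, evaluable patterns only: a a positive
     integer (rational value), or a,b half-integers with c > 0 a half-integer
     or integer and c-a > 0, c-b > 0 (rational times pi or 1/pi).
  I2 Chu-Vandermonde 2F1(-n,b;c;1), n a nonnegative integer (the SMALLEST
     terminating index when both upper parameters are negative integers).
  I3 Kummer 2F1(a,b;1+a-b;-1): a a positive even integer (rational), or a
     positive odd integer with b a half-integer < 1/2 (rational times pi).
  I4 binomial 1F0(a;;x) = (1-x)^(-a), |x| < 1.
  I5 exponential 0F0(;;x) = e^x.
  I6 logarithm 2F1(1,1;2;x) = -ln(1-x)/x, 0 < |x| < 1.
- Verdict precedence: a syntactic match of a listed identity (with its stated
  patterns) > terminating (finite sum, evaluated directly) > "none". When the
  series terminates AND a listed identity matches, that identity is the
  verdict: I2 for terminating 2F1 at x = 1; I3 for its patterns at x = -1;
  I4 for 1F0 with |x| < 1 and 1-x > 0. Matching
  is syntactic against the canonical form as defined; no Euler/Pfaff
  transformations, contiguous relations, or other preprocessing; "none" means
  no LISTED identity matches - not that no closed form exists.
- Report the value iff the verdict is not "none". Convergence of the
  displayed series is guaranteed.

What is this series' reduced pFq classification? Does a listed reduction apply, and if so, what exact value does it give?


With C = 7/4: the canonical form is 2F1(-1/2, 1/2; 7; 1). Verdict: the half-integer Gauss pattern (I1) fires (x = 1; upper {-1/2, 1/2} half-integers, c = 7 in the evaluable pattern). Exact value: (524288/99099) / pi.

The tell: from the first term 7/4: the running product (C = 7/4) telescopes to a rising factorial.
Term ratio: r(k) = 1 * (k-1/2) (k+1/2) / [(k+7) (k+1)] - rational; roots negated = parameters, x = 1, C = 7/4.
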